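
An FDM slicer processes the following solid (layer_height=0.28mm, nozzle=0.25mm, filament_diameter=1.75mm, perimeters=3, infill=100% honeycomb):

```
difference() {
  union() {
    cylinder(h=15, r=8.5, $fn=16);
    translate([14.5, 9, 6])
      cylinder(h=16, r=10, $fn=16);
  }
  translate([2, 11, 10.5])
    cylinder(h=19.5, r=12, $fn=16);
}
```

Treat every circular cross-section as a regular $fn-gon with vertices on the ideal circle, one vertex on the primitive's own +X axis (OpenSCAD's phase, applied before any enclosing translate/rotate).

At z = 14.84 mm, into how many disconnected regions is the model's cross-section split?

At z = 14.84 mm: the r=8.5 cylinder gives a regular 16-gon of circumradius 8.5 (constant along its height); the r=10 cylinder at (14.5, 9) contributes a regular 16-gon of circumradius 10; Taking the union: the regions partially overlap (shared area 5.27 mm²), so overlapping operands fuse into one piece — 1 connected region; the cylinder at (2, 11): section is a regular 16-gon, circumradius r=12; After the difference (first − rest): starting from that combined region, the r=12 cylinder at (2, 11) partially overlaps it — only the 210.19 mm² overlap (of its 440.85 mm²) is removed, clipping the outline — 2 connected regions. The result has 2 disconnected regions.

2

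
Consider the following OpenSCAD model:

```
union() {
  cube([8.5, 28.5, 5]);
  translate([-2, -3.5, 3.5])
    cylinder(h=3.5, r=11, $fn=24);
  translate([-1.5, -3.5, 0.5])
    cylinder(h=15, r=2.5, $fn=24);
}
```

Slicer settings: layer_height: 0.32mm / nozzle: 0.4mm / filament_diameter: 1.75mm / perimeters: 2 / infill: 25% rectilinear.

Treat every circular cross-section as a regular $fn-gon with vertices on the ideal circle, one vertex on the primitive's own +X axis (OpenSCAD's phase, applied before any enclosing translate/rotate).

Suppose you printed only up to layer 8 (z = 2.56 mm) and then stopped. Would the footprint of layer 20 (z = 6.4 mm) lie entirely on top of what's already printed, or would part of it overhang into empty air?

part overhangs

Compare the two slices. At z = 2.56: the cube (footprint 8.5×28.5) is included at this height (area 242.25 mm²); the cylinder at (-2, -3.5) does not reach this height (z outside [3.5, 7]); the r=2.5 cylinder at (-1.5, -3.5) contributes a regular 24-gon of circumradius 2.5 (area = (24/2)·2.500²·sin(360°/24) = 19.41 mm²); Taking the union: the 2 present regions are separate (no shared area or edge), so areas and boundary lengths simply add and each stays a separate island — area = 261.66 mm². At z = 6.4: the cube is not intersected at this z (z outside [0, 5]); the r=11 cylinder at (-2, -3.5) contributes a regular 24-gon of circumradius 11 (area = (24/2)·11.000²·sin(360°/24) = 375.81 mm²); the r=2.5 cylinder at (-1.5, -3.5) gives a regular 24-gon of circumradius 2.5 (constant along its height) (area = (24/2)·2.500²·sin(360°/24) = 19.41 mm²); Taking the union: the r=2.5 cylinder at (-1.5, -3.5) lies entirely inside the r=11 cylinder at (-2, -3.5), so the union is just the r=11 cylinder at (-2, -3.5) — area = 375.81 mm². Checking containment: at z = 6.4 the cross-section extends beyond the z = 2.56 cross-section by about 314.81 mm².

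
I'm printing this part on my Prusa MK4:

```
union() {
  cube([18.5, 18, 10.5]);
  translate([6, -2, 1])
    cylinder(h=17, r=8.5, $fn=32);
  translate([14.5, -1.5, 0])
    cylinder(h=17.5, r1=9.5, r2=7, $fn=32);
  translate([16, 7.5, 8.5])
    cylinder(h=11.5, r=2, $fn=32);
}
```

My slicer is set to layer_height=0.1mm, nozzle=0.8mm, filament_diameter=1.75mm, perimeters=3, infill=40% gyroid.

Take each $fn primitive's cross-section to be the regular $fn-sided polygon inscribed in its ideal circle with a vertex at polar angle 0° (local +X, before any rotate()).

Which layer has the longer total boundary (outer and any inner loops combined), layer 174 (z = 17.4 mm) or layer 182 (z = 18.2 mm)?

Layer 174 (z = 17.4): the cube is not intersected at this z (z outside [0, 10.5]); the r=8.5 cylinder at (6, -2) gives a regular 32-gon of circumradius 8.5 (constant along its height) (perimeter = 2·32·8.500·sin(180°/32) = 53.32 mm); the cone at (14.5, -1.5) contributes a regular 32-gon of circumradius 7.014 (interpolated between r1=9.5 and r2=7 at t=0.994) (perimeter = 2·32·7.014·sin(180°/32) = 44.00 mm); the r=2 cylinder at (16, 7.5) contributes a regular 32-gon of circumradius 2 (perimeter = 2·32·2.000·sin(180°/32) = 12.55 mm); Merging all regions: the regions partially overlap (shared area 62.56 mm²), so the edge portions inside another operand are dropped and the merged outline is re-measured after clipping — boundary = 79.48 mm. So its perimeter = 79.48 mm. Layer 182 (z = 18.2): the cube is not intersected at this z (z outside [0, 10.5]); the cylinder at (6, -2) does not reach this height (z outside [1, 18]); the cone at (14.5, -1.5) is absent (z outside [0, 17.5]); the r=2 cylinder at (16, 7.5) gives a regular 32-gon of circumradius 2 (constant along its height) (perimeter = 2·32·2.000·sin(180°/32) = 12.55 mm); Taking the union: only the r=2 cylinder at (16, 7.5) is present, so the union is just that shape — boundary = 12.55 mm. So its perimeter = 12.55 mm. Layer 174 is larger (79.48 vs 12.55 mm).

layer 174 (z = 17.4 mm)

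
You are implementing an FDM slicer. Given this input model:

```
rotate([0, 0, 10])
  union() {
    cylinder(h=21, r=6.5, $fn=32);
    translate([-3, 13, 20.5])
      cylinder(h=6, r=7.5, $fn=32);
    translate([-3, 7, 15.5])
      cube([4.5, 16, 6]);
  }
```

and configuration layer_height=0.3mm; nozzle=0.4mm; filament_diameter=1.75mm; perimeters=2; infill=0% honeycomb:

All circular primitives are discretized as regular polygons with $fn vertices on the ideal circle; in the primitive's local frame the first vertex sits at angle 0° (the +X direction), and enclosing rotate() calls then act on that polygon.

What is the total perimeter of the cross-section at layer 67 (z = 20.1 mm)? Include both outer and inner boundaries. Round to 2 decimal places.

81.78 mm

At z = 20.1 mm: the r=6.5 cylinder contributes a regular 32-gon of circumradius 6.5 (perimeter = 2·32·6.500·sin(180°/32) = 40.78 mm); the cylinder at (-3, 13) is absent (z outside [20.5, 26.5]); the cube at (-3, 7) is present — its section is the full 4.5×16 rectangle (perimeter 41.00 mm); Merging all regions: the 2 present regions are separate (no shared area or edge), so areas and boundary lengths simply add and each stays a separate island — boundary = 81.78 mm; (whole slice rotated 10° about Z — lengths, areas and connectivity unchanged). Overall, the cross-section has 2 separate islands. Total boundary length (outer) = 81.78 mm.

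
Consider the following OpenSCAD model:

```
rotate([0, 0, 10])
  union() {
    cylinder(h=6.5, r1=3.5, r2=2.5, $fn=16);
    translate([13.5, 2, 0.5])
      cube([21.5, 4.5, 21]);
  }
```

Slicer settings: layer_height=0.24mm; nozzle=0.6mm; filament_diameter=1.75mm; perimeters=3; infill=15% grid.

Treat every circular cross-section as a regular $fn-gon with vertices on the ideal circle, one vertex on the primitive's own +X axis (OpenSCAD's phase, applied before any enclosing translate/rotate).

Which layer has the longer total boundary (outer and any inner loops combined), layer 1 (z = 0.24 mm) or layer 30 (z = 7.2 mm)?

layer 30 (z = 7.2 mm)

Layer 1 (z = 0.24): the cone (r1=3.5→r2=2.5) has section circumradius 3.463 here — a regular 16-gon (perimeter = 2·16·3.463·sin(180°/16) = 21.62 mm); the cube at (13.5, 2) is not intersected at this z (z outside [0.5, 21.5]); Taking the union: only the cone is present, so the union is just that shape — boundary = 21.62 mm; (rotated 10° about Z; rotation is an isometry so areas/perimeters/island counts are preserved). So its perimeter = 21.62 mm. Layer 30 (z = 7.2): the cone does not reach this height (z outside [0, 6.5]); the 21.5×4.5 cube at (13.5, 2) contributes its full rectangle (perimeter 52.00 mm); Merging all regions: only the 21.5×4.5 cube at (13.5, 2) is present, so the union is just that shape — boundary = 52.00 mm; (whole slice rotated 10° about Z — lengths, areas and connectivity unchanged). So its perimeter = 52.00 mm. Layer 30 is larger (52.00 vs 21.62 mm).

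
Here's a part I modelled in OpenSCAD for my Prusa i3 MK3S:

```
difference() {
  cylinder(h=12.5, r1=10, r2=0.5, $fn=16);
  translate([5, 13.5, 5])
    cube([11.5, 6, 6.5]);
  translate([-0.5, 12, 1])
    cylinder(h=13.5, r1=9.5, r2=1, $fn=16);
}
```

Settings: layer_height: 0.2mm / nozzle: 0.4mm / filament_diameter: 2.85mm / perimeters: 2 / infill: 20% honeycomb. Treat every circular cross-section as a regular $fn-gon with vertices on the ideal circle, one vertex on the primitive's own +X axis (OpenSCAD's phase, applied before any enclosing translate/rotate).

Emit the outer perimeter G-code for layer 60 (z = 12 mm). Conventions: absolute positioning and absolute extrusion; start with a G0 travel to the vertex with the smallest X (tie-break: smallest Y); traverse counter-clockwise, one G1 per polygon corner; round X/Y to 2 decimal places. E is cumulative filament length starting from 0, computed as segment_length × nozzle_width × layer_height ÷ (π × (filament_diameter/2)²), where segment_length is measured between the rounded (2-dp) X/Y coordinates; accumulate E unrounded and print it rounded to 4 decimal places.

G0 X-0.88 Y0.00 Z12.00
G1 X-0.81 Y-0.34 E0.0044
G1 X-0.62 Y-0.62 E0.0086
G1 X-0.34 Y-0.81 E0.0128
G1 X0.00 Y-0.88 E0.0172
G1 X0.34 Y-0.81 E0.0215
G1 X0.62 Y-0.62 E0.0258
G1 X0.81 Y-0.34 E0.0300
G1 X0.88 Y0.00 E0.0344
G1 X0.81 Y0.34 E0.0387
G1 X0.62 Y0.62 E0.0430
G1 X0.34 Y0.81 E0.0472
G1 X0.00 Y0.88 E0.0516
G1 X-0.34 Y0.81 E0.0559
G1 X-0.62 Y0.62 E0.0602
G1 X-0.81 Y0.34 E0.0644
G1 X-0.88 Y0.00 E0.0688

At z = 12 mm: the cone (r1=10→r2=0.5) has section circumradius 0.880 here — a regular 16-gon; the cube at (5, 13.5) does not reach this height (z outside [5, 11.5]); the cone at (-0.5, 12): at t=0.815 of its height the radius interpolates to r₁+(r₂−r₁)t = 2.574, giving a regular 16-gon of that circumradius; Taking the first minus the rest: starting from the cone, the cone at (-0.5, 12) misses the remaining region (no effect) — 1 connected region. The outline is a single polygon with 16 vertices. Extrusion per mm of travel: 0.4 × 0.2 / (π × 1.425²) = 0.012540. Accumulating E over each segment gives final E = 0.0688.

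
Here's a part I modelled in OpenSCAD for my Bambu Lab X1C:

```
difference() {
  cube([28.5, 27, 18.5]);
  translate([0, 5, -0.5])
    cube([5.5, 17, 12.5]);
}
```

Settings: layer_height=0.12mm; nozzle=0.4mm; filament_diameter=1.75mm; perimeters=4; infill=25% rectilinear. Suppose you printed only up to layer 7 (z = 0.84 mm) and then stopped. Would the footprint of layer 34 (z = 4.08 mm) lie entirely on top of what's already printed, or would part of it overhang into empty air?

entirely on top

Compare the two slices. At z = 0.84: the cube (footprint 28.5×27) is included at this height (area 769.50 mm²); the cube at (0, 5) is present — its section is the full 5.5×17 rectangle (area 93.50 mm²); Subtracting the remaining from the first: starting from the 28.5×27 cube (769.50 mm²), the 5.5×17 cube at (0, 5) lies inside it touching the edge (removes its full 93.50 mm²) — area = 676.00 mm². At z = 4.08: the 28.5×27 cube contributes its full rectangle (area 769.50 mm²); the 5.5×17 cube at (0, 5) contributes its full rectangle (area 93.50 mm²); Subtracting the remaining from the first: starting from the 28.5×27 cube (769.50 mm²), the 5.5×17 cube at (0, 5) lies inside it touching the edge (removes its full 93.50 mm²) — area = 676.00 mm². Checking containment: the cross-section at z = 4.08 is a subset of the cross-section at z = 0.84.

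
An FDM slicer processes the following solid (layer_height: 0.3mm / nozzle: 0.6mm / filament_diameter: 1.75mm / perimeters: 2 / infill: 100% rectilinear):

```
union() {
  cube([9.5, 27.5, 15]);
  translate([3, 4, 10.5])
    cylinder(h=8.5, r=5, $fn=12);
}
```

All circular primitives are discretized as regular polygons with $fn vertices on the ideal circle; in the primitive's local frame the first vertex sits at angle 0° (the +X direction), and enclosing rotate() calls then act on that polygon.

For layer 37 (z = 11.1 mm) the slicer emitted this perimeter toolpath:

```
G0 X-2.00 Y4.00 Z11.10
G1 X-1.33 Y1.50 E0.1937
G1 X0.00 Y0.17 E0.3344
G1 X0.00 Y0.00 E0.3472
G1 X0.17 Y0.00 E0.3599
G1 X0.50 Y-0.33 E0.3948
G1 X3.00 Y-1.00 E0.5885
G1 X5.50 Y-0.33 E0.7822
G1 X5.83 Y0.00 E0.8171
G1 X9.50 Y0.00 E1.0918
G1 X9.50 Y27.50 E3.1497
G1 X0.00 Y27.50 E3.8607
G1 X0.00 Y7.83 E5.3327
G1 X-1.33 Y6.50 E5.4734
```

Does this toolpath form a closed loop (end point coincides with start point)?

Start point (G0): (-2.00, 4.00). End point (last G1): the path does not return to the start — open.

no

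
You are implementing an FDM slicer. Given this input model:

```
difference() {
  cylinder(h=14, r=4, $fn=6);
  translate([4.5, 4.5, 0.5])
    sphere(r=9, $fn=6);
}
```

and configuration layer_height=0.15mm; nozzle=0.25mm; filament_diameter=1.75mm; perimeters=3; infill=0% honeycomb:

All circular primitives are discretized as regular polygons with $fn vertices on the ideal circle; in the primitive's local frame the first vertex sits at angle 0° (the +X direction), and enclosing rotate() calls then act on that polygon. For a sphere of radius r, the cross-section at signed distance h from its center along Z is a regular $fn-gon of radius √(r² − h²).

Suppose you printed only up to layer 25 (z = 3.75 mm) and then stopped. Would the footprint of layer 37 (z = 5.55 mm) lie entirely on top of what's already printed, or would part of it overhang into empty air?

part overhangs

Compare the two slices. At z = 3.75: the r=4 cylinder contributes a regular 6-gon of circumradius 4 (area = (6/2)·4.000²·sin(360°/6) = 41.57 mm²); the r=9 sphere at (4.5, 4.5) slices to a regular 6-gon of circumradius 8.393 (√(r²−h²) with h=3.25 from center) (area = (6/2)·8.393²·sin(360°/6) = 183.00 mm²); After the difference (first − rest): starting from the r=4 cylinder (41.57 mm²), the r=9 sphere at (4.5, 4.5) partially overlaps it — only the 27.85 mm² overlap (of its 183.00 mm²) is removed, clipping the outline — area = 13.72 mm². At z = 5.55: the r=4 cylinder gives a regular 6-gon of circumradius 4 (constant along its height) (area = (6/2)·4.000²·sin(360°/6) = 41.57 mm²); the r=9 sphere at (4.5, 4.5) contributes a regular 6-gon of circumradius √(9²−5.05²) = 7.450 (area = (6/2)·7.450²·sin(360°/6) = 144.19 mm²); Taking the first minus the rest: starting from the r=4 cylinder (41.57 mm²), the r=9 sphere at (4.5, 4.5) partially overlaps it — only the 21.31 mm² overlap (of its 144.19 mm²) is removed, clipping the outline — area = 20.25 mm². Checking containment: at z = 5.55 the cross-section extends beyond the z = 3.75 cross-section by about 6.53 mm².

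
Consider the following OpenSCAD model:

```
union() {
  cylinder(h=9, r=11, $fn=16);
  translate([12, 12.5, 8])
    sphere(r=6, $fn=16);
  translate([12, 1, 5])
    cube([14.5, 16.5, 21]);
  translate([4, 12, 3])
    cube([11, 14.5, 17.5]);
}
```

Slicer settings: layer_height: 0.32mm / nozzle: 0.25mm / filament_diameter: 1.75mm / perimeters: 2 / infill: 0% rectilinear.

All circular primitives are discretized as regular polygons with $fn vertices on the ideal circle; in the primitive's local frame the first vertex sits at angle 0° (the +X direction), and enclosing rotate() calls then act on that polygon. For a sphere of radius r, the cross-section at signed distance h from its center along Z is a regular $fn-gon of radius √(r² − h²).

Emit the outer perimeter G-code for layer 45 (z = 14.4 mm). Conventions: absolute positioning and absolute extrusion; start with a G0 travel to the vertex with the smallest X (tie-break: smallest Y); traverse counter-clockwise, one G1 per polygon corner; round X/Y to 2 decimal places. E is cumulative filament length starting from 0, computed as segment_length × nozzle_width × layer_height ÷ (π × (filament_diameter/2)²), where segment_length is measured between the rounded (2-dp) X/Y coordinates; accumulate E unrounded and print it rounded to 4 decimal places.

G0 X4.00 Y12.00 Z14.40
G1 X12.00 Y12.00 E0.2661
G1 X12.00 Y1.00 E0.6319
G1 X26.50 Y1.00 E1.1142
G1 X26.50 Y17.50 E1.6630
G1 X15.00 Y17.50 E2.0455
G1 X15.00 Y26.50 E2.3448
G1 X4.00 Y26.50 E2.7107
G1 X4.00 Y12.00 E3.1930

At z = 14.4 mm: the cylinder is absent (z outside [0, 9]); the sphere at (12, 12.5) does not reach this height (|z−center|=6.400 > r=6); the cube at (12, 1) is present — its section is the full 14.5×16.5 rectangle; the cube at (4, 12) is present — its section is the full 11×14.5 rectangle; Combining (union): the regions partially overlap (shared area 16.50 mm²), so overlapping operands fuse into one piece — 1 connected region. The outline is a single polygon with 8 vertices. Extrusion per mm of travel: 0.25 × 0.32 / (π × 0.875²) = 0.033260. Accumulating E over each segment gives final E = 3.1930.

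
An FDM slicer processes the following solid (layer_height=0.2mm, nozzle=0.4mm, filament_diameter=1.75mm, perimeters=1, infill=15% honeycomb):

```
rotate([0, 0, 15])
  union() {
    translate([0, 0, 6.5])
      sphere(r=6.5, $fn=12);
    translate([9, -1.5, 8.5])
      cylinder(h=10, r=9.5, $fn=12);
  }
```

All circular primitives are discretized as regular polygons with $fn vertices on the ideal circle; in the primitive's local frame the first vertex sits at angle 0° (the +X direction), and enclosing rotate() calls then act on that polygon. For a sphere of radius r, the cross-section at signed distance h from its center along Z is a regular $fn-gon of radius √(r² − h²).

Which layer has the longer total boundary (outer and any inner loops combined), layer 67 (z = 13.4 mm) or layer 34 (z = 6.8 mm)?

Layer 67 (z = 13.4): the sphere is absent (|z−center|=6.900 > r=6.5); the r=9.5 cylinder at (9, -1.5) gives a regular 12-gon of circumradius 9.5 (constant along its height) (perimeter = 2·12·9.500·sin(180°/12) = 59.01 mm); Taking the union: only the r=9.5 cylinder at (9, -1.5) is present, so the union is just that shape — boundary = 59.01 mm; (whole slice rotated 15° about Z — lengths, areas and connectivity unchanged). So its perimeter = 59.01 mm. Layer 34 (z = 6.8): the r=6.5 sphere contributes a regular 12-gon of circumradius √(6.5²−0.3²) = 6.493 (perimeter = 2·12·6.493·sin(180°/12) = 40.33 mm); the cylinder at (9, -1.5) does not reach this height (z outside [8.5, 18.5]); Combining (union): only the r=6.5 sphere is present, so the union is just that shape — boundary = 40.33 mm; (whole slice rotated 15° about Z — lengths, areas and connectivity unchanged). So its perimeter = 40.33 mm. Layer 67 is larger (59.01 vs 40.33 mm).

layer 67 (z = 13.4 mm)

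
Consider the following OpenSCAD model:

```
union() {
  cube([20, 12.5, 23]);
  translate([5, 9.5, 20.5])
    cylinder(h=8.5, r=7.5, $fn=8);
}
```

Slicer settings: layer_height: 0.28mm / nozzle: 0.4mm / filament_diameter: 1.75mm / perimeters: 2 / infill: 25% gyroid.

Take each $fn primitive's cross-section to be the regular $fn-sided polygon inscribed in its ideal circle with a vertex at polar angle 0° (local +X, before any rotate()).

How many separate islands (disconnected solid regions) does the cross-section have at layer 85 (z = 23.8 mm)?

At z = 23.8 mm: the cube does not reach this height (z outside [0, 23]); the r=7.5 cylinder at (5, 9.5) contributes a regular 8-gon of circumradius 7.5; Merging all regions: only the r=7.5 cylinder at (5, 9.5) is present, so the union is just that shape — 1 connected region. Overall, the cross-section is a single solid region. Island count = 1.

1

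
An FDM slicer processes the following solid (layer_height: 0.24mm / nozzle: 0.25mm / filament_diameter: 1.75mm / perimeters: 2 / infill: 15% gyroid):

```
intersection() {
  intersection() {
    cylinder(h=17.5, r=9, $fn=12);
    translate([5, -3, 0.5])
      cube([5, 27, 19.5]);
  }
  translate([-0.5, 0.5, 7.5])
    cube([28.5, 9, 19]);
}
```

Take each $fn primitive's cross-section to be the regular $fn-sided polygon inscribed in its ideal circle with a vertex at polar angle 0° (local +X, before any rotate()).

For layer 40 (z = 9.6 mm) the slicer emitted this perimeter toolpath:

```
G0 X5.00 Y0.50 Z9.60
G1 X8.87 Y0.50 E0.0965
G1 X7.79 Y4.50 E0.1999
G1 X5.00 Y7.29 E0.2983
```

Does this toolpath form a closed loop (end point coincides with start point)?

no

Start point (G0): (5.00, 0.50). End point (last G1): the path does not return to the start — open.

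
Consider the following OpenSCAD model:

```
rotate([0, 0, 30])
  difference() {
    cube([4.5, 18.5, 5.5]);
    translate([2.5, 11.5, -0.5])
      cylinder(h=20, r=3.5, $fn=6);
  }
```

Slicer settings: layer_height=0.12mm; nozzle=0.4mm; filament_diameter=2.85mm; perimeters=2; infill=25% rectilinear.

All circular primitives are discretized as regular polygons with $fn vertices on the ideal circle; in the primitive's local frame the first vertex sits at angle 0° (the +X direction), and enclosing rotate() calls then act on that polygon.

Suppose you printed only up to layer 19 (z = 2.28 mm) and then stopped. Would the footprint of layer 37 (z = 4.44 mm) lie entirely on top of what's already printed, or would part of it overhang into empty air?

entirely on top

Compare the two slices. At z = 2.28: the cube (footprint 4.5×18.5) is included at this height (area 83.25 mm²); the cylinder at (2.5, 11.5): section is a regular 6-gon, circumradius r=3.5 (area = (6/2)·3.500²·sin(360°/6) = 31.83 mm²); Subtracting the remaining from the first: starting from the 4.5×18.5 cube (83.25 mm²), the r=3.5 cylinder at (2.5, 11.5) partially overlaps it — only the 26.20 mm² overlap (of its 31.83 mm²) is removed, clipping the outline — area = 57.05 mm²; (rotated 30° about Z; rotation is an isometry so areas/perimeters/island counts are preserved). At z = 4.44: the cube is present — its section is the full 4.5×18.5 rectangle (area 83.25 mm²); the cylinder at (2.5, 11.5): section is a regular 6-gon, circumradius r=3.5 (area = (6/2)·3.500²·sin(360°/6) = 31.83 mm²); Subtracting the remaining from the first: starting from the 4.5×18.5 cube (83.25 mm²), the r=3.5 cylinder at (2.5, 11.5) partially overlaps it — only the 26.20 mm² overlap (of its 31.83 mm²) is removed, clipping the outline — area = 57.05 mm²; (whole slice rotated 30° about Z — lengths, areas and connectivity unchanged). Checking containment: the cross-section at z = 4.44 is a subset of the cross-section at z = 2.28.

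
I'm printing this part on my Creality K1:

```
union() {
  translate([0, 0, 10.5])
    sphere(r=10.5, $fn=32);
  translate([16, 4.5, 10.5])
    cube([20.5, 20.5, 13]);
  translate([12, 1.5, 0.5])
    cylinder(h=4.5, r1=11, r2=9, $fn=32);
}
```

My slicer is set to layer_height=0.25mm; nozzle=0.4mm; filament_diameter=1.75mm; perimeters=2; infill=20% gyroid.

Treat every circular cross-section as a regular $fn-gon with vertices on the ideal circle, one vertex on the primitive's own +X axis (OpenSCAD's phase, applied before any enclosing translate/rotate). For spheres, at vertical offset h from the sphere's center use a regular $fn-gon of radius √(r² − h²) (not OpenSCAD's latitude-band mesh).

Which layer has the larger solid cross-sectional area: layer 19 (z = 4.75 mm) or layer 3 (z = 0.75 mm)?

Layer 19 (z = 4.75): the r=10.5 sphere contributes a regular 32-gon of circumradius √(10.5²−5.75²) = 8.786 (area = (32/2)·8.786²·sin(360°/32) = 240.94 mm²); the cube at (16, 4.5) does not reach this height (z outside [10.5, 23.5]); the cone at (12, 1.5) contributes a regular 32-gon of circumradius 9.111 (interpolated between r1=11 and r2=9 at t=0.944) (area = (32/2)·9.111²·sin(360°/32) = 259.12 mm²); Combining (union): the regions partially overlap — summed areas 500.06 mm² minus the doubly-counted overlap 52.09 mm² gives 447.96 mm² — area = 447.96 mm². So its area = 447.96 mm². Layer 3 (z = 0.75): the r=10.5 sphere contributes a regular 32-gon of circumradius √(10.5²−9.75²) = 3.897 (area = (32/2)·3.897²·sin(360°/32) = 47.41 mm²); the cube at (16, 4.5) is absent (z outside [10.5, 23.5]); the cone at (12, 1.5) contributes a regular 32-gon of circumradius 10.889 (interpolated between r1=11 and r2=9 at t=0.056) (area = (32/2)·10.889²·sin(360°/32) = 370.10 mm²); Combining (union): the regions partially overlap — summed areas 417.51 mm² minus the doubly-counted overlap 12.83 mm² gives 404.68 mm² — area = 404.68 mm². So its area = 404.68 mm². Layer 19 is larger (447.96 vs 404.68 mm²).

layer 19 (z = 4.75 mm)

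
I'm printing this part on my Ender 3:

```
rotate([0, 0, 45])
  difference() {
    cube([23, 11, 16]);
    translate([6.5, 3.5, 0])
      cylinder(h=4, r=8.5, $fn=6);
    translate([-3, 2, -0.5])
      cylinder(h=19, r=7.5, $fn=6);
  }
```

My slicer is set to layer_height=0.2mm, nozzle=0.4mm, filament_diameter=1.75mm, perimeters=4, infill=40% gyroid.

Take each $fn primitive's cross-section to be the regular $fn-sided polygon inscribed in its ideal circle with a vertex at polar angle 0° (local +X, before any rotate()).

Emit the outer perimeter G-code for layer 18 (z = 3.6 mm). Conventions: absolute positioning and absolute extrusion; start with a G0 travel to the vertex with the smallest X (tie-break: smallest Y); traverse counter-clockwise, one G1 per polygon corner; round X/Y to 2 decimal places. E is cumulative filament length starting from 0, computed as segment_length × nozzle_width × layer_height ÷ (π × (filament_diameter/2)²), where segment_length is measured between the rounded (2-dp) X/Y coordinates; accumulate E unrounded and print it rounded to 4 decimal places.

G0 X-7.78 Y7.78 Z3.60
G1 X-6.01 Y6.01 E0.0833
G1 X-5.48 Y6.54 E0.1082
G1 X-5.35 Y6.50 E0.1127
G1 X-6.09 Y9.27 E0.2081
G1 X-0.08 Y15.28 E0.4908
G1 X8.13 Y13.08 E0.7735
G1 X9.18 Y9.18 E0.9078
G1 X16.26 Y16.26 E1.2408
G1 X8.49 Y24.04 E1.6065
G1 X-7.78 Y7.78 E2.3716

At z = 3.6 mm: the 23×11 cube contributes its full rectangle; the r=8.5 cylinder at (6.5, 3.5) gives a regular 6-gon of circumradius 8.5 (constant along its height); the r=7.5 cylinder at (-3, 2) gives a regular 6-gon of circumradius 7.5 (constant along its height); Taking the first minus the rest: starting from the 23×11 cube, the r=8.5 cylinder at (6.5, 3.5) partially overlaps it — only the 139.35 mm² overlap (of its 187.71 mm²) is removed, clipping the outline; the r=7.5 cylinder at (-3, 2) partially overlaps it — only the 0.67 mm² overlap (of its 146.14 mm²) is removed, clipping the outline — 1 connected region; (whole slice rotated 45° about Z — lengths, areas and connectivity unchanged). The outline is a single polygon with 10 vertices. Extrusion per mm of travel: 0.4 × 0.2 / (π × 0.875²) = 0.033260. Accumulating E over each segment gives final E = 2.3716.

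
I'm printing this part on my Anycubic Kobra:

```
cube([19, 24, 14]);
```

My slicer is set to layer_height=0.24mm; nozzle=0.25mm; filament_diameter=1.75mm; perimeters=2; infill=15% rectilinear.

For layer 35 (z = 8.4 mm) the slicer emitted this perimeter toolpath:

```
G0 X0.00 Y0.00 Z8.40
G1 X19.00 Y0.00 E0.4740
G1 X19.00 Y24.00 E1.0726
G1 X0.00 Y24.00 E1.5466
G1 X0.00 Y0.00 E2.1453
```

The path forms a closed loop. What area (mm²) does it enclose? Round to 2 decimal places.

Apply the shoelace formula to the sequence of (X, Y) vertices; enclosed area = 456.00 mm².

456.00 mm²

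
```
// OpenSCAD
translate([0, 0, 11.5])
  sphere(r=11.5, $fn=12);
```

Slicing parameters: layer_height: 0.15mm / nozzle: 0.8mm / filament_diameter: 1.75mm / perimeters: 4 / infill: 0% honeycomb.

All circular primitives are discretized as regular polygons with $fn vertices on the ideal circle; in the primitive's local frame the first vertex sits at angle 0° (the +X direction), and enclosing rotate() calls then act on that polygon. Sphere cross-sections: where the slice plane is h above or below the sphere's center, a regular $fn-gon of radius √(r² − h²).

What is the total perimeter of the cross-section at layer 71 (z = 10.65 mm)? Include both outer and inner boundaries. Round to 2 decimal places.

At z = 10.65 mm: the r=11.5 sphere slices to a regular 12-gon of circumradius 11.469 (√(r²−h²) with h=0.85 from center) (perimeter = 2·12·11.469·sin(180°/12) = 71.24 mm). Overall, the cross-section is a single solid region. Total boundary length (outer) = 71.24 mm.

71.24 mm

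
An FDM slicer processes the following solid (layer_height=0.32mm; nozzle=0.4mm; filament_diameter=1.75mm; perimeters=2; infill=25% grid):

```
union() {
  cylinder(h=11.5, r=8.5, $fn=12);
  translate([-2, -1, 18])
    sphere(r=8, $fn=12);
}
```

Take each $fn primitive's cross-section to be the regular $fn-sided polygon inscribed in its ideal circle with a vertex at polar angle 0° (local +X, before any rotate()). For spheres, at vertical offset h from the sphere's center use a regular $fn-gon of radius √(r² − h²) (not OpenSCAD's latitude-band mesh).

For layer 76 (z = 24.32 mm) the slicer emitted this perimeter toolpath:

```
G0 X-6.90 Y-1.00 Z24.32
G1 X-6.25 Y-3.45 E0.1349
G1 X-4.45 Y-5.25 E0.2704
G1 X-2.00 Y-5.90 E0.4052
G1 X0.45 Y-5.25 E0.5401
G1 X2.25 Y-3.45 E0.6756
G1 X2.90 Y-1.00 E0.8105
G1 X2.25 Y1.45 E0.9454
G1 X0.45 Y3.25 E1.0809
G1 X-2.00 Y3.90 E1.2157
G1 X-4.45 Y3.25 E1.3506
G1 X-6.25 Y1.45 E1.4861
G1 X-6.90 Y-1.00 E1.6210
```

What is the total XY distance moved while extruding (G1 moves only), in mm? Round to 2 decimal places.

Sum the Euclidean lengths of each G1 segment: total = 30.46 mm.

30.46 mm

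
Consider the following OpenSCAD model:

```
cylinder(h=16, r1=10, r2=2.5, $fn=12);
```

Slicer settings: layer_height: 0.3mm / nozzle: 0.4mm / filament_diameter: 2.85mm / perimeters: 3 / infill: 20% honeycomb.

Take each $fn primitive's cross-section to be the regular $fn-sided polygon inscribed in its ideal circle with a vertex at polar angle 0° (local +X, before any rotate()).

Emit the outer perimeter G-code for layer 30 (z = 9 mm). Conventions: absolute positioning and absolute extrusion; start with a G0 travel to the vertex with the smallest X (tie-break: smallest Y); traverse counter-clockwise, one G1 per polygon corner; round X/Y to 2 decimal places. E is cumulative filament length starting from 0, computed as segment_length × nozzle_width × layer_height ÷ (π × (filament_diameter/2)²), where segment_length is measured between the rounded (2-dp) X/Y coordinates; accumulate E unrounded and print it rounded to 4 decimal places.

At z = 9 mm: the cone (r1=10→r2=2.5) has section circumradius 5.781 here — a regular 12-gon. The outline is a single polygon with 12 vertices. Extrusion per mm of travel: 0.4 × 0.3 / (π × 1.425²) = 0.018811. Accumulating E over each segment gives final E = 0.6757.

G0 X-5.78 Y0.00 Z9.00
G1 X-5.01 Y-2.89 E0.0563
G1 X-2.89 Y-5.01 E0.1127
G1 X0.00 Y-5.78 E0.1689
G1 X2.89 Y-5.01 E0.2252
G1 X5.01 Y-2.89 E0.2816
G1 X5.78 Y0.00 E0.3378
G1 X5.01 Y2.89 E0.3941
G1 X2.89 Y5.01 E0.4505
G1 X0.00 Y5.78 E0.5067
G1 X-2.89 Y5.01 E0.5630
G1 X-5.01 Y2.89 E0.6194
G1 X-5.78 Y0.00 E0.6757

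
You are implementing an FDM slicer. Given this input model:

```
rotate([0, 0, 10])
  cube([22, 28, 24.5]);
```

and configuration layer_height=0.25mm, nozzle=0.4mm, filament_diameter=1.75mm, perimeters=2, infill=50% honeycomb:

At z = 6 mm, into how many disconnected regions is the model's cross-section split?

1

At z = 6 mm: the cube (footprint 22×28) is included at this height; (whole slice rotated 10° about Z — lengths, areas and connectivity unchanged). The result has 1 disconnected region.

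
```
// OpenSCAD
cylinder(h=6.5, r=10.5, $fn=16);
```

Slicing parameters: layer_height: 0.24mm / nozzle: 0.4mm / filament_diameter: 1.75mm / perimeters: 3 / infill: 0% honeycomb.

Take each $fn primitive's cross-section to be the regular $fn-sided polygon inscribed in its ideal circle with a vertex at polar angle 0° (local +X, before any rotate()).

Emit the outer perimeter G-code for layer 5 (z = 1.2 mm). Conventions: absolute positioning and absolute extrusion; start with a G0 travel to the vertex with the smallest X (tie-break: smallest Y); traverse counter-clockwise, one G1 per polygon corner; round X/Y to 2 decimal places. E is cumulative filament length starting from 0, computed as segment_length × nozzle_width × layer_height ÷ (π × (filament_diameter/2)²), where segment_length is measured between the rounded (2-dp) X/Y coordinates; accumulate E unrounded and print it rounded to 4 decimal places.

At z = 1.2 mm: the cylinder: section is a regular 16-gon, circumradius r=10.5. The outline is a single polygon with 16 vertices. Extrusion per mm of travel: 0.4 × 0.24 / (π × 0.875²) = 0.039912. Accumulating E over each segment gives final E = 2.6159.

G0 X-10.50 Y0.00 Z1.20
G1 X-9.70 Y-4.02 E0.1636
G1 X-7.42 Y-7.42 E0.3270
G1 X-4.02 Y-9.70 E0.4904
G1 X0.00 Y-10.50 E0.6540
G1 X4.02 Y-9.70 E0.8176
G1 X7.42 Y-7.42 E0.9809
G1 X9.70 Y-4.02 E1.1443
G1 X10.50 Y0.00 E1.3079
G1 X9.70 Y4.02 E1.4715
G1 X7.42 Y7.42 E1.6349
G1 X4.02 Y9.70 E1.7983
G1 X0.00 Y10.50 E1.9619
G1 X-4.02 Y9.70 E2.1255
G1 X-7.42 Y7.42 E2.2889
G1 X-9.70 Y4.02 E2.4523
G1 X-10.50 Y0.00 E2.6159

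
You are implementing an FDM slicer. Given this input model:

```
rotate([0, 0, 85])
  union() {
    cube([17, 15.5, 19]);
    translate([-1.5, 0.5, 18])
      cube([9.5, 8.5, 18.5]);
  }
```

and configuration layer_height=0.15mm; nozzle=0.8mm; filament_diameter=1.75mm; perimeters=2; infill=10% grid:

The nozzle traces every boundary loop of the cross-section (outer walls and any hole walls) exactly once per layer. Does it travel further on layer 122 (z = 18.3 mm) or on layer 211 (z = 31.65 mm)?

Layer 122 (z = 18.3): the cube (footprint 17×15.5) is included at this height (perimeter 65.00 mm); the 9.5×8.5 cube at (-1.5, 0.5) contributes its full rectangle (perimeter 36.00 mm); Merging all regions: the regions partially overlap (shared area 68.00 mm²), so the edge portions inside another operand are dropped and the merged outline is re-measured after clipping — boundary = 68.00 mm; (rotated 85° about Z; rotation is an isometry so areas/perimeters/island counts are preserved). So its perimeter = 68.00 mm. Layer 211 (z = 31.65): the cube does not reach this height (z outside [0, 19]); the 9.5×8.5 cube at (-1.5, 0.5) contributes its full rectangle (perimeter 36.00 mm); Taking the union: only the 9.5×8.5 cube at (-1.5, 0.5) is present, so the union is just that shape — boundary = 36.00 mm; (whole slice rotated 85° about Z — lengths, areas and connectivity unchanged). So its perimeter = 36.00 mm. Layer 122 is larger (68.00 vs 36.00 mm).

layer 122 (z = 18.3 mm)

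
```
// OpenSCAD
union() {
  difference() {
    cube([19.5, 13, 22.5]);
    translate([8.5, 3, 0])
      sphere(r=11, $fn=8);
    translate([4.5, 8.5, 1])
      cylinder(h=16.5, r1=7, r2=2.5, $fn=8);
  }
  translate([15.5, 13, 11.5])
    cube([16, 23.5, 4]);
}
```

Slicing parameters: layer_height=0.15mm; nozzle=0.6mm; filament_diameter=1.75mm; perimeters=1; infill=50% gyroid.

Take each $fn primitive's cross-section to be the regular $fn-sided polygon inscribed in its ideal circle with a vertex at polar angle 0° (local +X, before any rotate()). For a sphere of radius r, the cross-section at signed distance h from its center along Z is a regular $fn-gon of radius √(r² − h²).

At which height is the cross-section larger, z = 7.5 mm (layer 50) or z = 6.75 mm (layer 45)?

layer 50 (z = 7.5 mm)

Layer 50 (z = 7.5): the cube is present — its section is the full 19.5×13 rectangle (area 253.50 mm²); the r=11 sphere at (8.5, 3) contributes a regular 8-gon of circumradius √(11²−7.5²) = 8.047 (area = (8/2)·8.047²·sin(360°/8) = 183.14 mm²); the cone at (4.5, 8.5) (r1=7→r2=2.5) has section circumradius 5.227 here — a regular 8-gon (area = (8/2)·5.227²·sin(360°/8) = 77.29 mm²); After the difference (first − rest): starting from the 19.5×13 cube (253.50 mm²), the r=11 sphere at (8.5, 3) partially overlaps it — only the 136.12 mm² overlap (of its 183.14 mm²) is removed, clipping the outline; the cone at (4.5, 8.5) partially overlaps it — only the 33.67 mm² overlap (of its 77.29 mm²) is removed, clipping the outline — area = 83.70 mm²; the cube at (15.5, 13) is not intersected at this z (z outside [11.5, 15.5]); Taking the union: only the result so far is present, so the union is just that shape — area = 83.70 mm². So its area = 83.70 mm². Layer 45 (z = 6.75): the cube is present — its section is the full 19.5×13 rectangle (area 253.50 mm²); the sphere at (8.5, 3): section is a regular 8-gon, circumradius = √(r²−h²) = √(11²−6.75²) = 8.685 (area = (8/2)·8.685²·sin(360°/8) = 213.37 mm²); the cone at (4.5, 8.5) contributes a regular 8-gon of circumradius 5.432 (interpolated between r1=7 and r2=2.5 at t=0.348) (area = (8/2)·5.432²·sin(360°/8) = 83.45 mm²); After the difference (first − rest): starting from the 19.5×13 cube (253.50 mm²), the r=11 sphere at (8.5, 3) partially overlaps it — only the 154.99 mm² overlap (of its 213.37 mm²) is removed, clipping the outline; the cone at (4.5, 8.5) partially overlaps it — only the 28.76 mm² overlap (of its 83.45 mm²) is removed, clipping the outline — area = 69.75 mm²; the cube at (15.5, 13) is not intersected at this z (z outside [11.5, 15.5]); Taking the union: only that combined region is present, so the union is just that shape — area = 69.75 mm². So its area = 69.75 mm². Layer 50 is larger (83.70 vs 69.75 mm²).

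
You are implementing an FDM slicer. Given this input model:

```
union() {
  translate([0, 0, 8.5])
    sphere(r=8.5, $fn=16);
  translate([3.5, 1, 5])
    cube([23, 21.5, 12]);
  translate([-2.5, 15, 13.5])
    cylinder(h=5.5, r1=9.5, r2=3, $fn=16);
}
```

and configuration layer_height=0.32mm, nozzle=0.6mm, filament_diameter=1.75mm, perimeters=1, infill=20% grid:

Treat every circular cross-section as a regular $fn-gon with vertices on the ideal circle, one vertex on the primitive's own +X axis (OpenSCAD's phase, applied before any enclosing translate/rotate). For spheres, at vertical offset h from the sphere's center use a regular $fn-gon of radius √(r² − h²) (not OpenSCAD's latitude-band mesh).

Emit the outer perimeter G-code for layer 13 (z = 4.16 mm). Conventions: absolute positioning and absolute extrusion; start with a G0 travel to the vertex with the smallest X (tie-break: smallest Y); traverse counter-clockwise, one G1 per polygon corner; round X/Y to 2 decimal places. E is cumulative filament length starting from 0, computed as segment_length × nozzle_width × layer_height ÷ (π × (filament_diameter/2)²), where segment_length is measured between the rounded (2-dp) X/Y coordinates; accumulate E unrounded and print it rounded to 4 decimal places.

At z = 4.16 mm: the sphere: section is a regular 16-gon, circumradius = √(r²−h²) = √(8.5²−4.34²) = 7.309; the cube at (3.5, 1) is not intersected at this z (z outside [5, 17]); the cone at (-2.5, 15) does not reach this height (z outside [13.5, 19]); Merging all regions: only the r=8.5 sphere is present, so the union is just that shape — 1 connected region. The outline is a single polygon with 16 vertices. Extrusion per mm of travel: 0.6 × 0.32 / (π × 0.875²) = 0.079824. Accumulating E over each segment gives final E = 3.6424.

G0 X-7.31 Y0.00 Z4.16
G1 X-6.75 Y-2.80 E0.2279
G1 X-5.17 Y-5.17 E0.4553
G1 X-2.80 Y-6.75 E0.6827
G1 X0.00 Y-7.31 E0.9106
G1 X2.80 Y-6.75 E1.1385
G1 X5.17 Y-5.17 E1.3659
G1 X6.75 Y-2.80 E1.5933
G1 X7.31 Y0.00 E1.8212
G1 X6.75 Y2.80 E2.0492
G1 X5.17 Y5.17 E2.2765
G1 X2.80 Y6.75 E2.5039
G1 X0.00 Y7.31 E2.7318
G1 X-2.80 Y6.75 E2.9598
G1 X-5.17 Y5.17 E3.1871
G1 X-6.75 Y2.80 E3.4145
G1 X-7.31 Y0.00 E3.6424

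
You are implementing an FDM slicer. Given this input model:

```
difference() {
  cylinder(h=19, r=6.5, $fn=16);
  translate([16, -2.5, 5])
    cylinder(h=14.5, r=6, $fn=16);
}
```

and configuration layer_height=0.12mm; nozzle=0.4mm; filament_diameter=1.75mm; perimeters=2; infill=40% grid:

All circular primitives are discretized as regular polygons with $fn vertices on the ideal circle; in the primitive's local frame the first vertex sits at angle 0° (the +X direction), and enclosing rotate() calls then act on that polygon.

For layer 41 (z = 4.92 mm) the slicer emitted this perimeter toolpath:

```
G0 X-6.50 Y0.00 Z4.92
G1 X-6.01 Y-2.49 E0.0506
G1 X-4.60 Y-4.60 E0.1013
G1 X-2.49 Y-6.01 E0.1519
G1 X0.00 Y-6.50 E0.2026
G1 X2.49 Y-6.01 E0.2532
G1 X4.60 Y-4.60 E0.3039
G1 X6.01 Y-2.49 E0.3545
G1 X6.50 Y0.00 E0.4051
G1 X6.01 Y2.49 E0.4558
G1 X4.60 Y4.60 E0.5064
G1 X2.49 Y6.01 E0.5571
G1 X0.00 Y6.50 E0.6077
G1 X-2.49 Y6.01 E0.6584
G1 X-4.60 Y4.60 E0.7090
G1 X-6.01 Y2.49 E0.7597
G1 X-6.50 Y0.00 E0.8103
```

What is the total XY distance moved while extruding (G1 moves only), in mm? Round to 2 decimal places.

40.60 mm

Sum the Euclidean lengths of each G1 segment: total = 40.60 mm.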